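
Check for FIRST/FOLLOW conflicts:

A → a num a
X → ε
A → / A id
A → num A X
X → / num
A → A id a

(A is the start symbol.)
Nullable non-terminals: X.

X: nullable alternative(s) X → ε; FOLLOW(X) = { $, '/', 'id' }
  X → ε: FIRST \ {ε} = { } — this is the only nullable alternative, skip
  X → / num: FIRST \ {ε} = { '/' } — overlaps FOLLOW(X) on { '/' }: CONFLICT

A has no nullable alternative, so no FIRST/FOLLOW check is needed there.

So the grammar has 1 FIRST/FOLLOW conflict (marked CONFLICT above).

Answer: Yes. X → '/' num with FOLLOW(X) on { '/' }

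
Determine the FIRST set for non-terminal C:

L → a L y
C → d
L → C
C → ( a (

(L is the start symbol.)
From C → d:
  - d is a terminal: add 'd' and stop
From C → ( a (:
  - '(' is a terminal: add '(' and stop

Collecting: FIRST(C) = { '(', 'd' }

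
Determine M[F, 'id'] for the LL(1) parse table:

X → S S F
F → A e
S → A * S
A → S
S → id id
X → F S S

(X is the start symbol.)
To find M[F, 'id'], we find productions for F where 'id' is in the predict set (PREDICT(N → α) = (FIRST(α) \ {ε}) ∪ (FOLLOW(N) if α ⇒* ε)).

Relevant sets:
  FIRST(A) = { 'id' }

F → A e: PREDICT = { 'id' }
  'id' is in predict set, so this production goes in M[F, 'id']

M[F, 'id'] = F → A e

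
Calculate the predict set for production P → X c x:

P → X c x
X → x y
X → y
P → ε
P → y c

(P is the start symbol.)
{ 'x', 'y' }

PREDICT(P → X c x) = (FIRST(RHS) \ {ε}) ∪ (FOLLOW(P) if ε ∈ FIRST(RHS), i.e. RHS ⇒* ε)
FIRST(X) = { 'x', 'y' }
FIRST(X c x) = { 'x', 'y' }
ε ∉ FIRST(X c x), so FOLLOW(P) is not added.
PREDICT(P → X c x) = { 'x', 'y' }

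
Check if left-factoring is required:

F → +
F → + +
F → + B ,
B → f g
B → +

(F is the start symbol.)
Left-factoring is needed when two productions for the same non-terminal
share a common prefix on the right-hand side.

Productions for F:
  F → +
  F → + +
  F → + B ,
Productions for B:
  B → f g
  B → +

Found common prefix '+' in productions for F

Answer: Yes, F has productions with common prefix '+'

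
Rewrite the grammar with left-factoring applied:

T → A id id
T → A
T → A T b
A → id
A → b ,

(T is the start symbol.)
Left-factoring transforms A → αβ₁ | αβ₂ into A → αA' and A' → β₁ | β₂
(α is the longest common prefix among the alternatives). Repeat until
no nonterminal has two alternatives with a common prefix.

Round 1: T has alternatives sharing prefix 'A'. Introduce T': T → A T'
  Add: T' → id id
  Add: T' → ε
  Add: T' → T b

No remaining common prefixes — done.

Resulting grammar:
T → A T'
T' → id id
T' → ε
T' → T b
A → id
A → b ,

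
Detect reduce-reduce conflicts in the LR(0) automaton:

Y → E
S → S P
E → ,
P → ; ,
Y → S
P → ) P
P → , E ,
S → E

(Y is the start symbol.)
Yes — I2: [S → E .] vs [Y → E .]

A reduce-reduce conflict occurs when an LR(0) state has two complete items [A → α .] and [B → β .] — both call for a reduction, and with no lookahead the parser cannot choose between them.

Augment with Y' → Y and build the canonical LR(0) collection (I0 = CLOSURE({[Y' → . Y]}), then GOTO on every symbol after a dot until no new states appear). It has 13 states:
  I0: { [E → . ,], [S → . E], [S → . S P], [Y → . E], [Y → . S], [Y' → . Y] }  — shift
  I1: { [E → , .] }  — reduce
  I2: { [S → E .], [Y → E .] }  — 2 reduces
  I3: { [P → . ) P], [P → . , E ,], [P → . ; ,], [S → S . P], [Y → S .] }  — shift, reduce
  I4: { [Y' → Y .] }  — accept
  I5: { [P → ) . P], [P → . ) P], [P → . , E ,], [P → . ; ,] }  — shift
  I6: { [E → . ,], [P → , . E ,] }  — shift
  I7: { [P → ; . ,] }  — shift
  I8: { [S → S P .] }  — reduce
  I9: { [P → ; , .] }  — reduce
  I10: { [P → , E . ,] }  — shift
  I11: { [P → , E , .] }  — reduce
  I12: { [P → ) P .] }  — reduce

I2 contains complete items [S → E .], [Y → E .] — reduce-reduce conflict.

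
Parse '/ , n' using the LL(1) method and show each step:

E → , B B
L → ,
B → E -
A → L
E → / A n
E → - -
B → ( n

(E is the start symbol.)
LL(1) parsing maintains a stack (initially the start symbol over $) and the input. At each step: if the stack top is a terminal, match it against the current input token; if it is a non-terminal N, replace it with the RHS of M[N, lookahead] (the unique production whose predict set contains the lookahead).

Stack is shown with the top on the left.

Stack    Input    Action
------------------------
E $      / , n $  output E → / A n
/ A n $  / , n $  match '/'
A n $    , n $    output A → L
L n $    , n $    output L → ,
, n $    , n $    match ','
n $      n $      match 'n'
$        $        accept

The string is accepted.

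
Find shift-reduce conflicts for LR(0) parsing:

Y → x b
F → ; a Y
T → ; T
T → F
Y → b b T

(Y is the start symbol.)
No shift-reduce conflicts

A shift-reduce conflict occurs when an LR(0) state has both:
  - a complete (reduce) item [A → α .] (dot at the end), and
  - a shift item [B → β . c γ] (dot before a terminal).

Augment with Y' → Y and build the canonical LR(0) collection (I0 = CLOSURE({[Y' → . Y]}), then GOTO on every symbol after a dot until no new states appear). It has 12 states:
  I0: { [Y → . b b T], [Y → . x b], [Y' → . Y] }  — shift
  I1: { [Y' → Y .] }  — accept
  I2: { [Y → b . b T] }  — shift
  I3: { [Y → x . b] }  — shift
  I4: { [Y → x b .] }  — reduce
  I5: { [F → . ; a Y], [T → . ; T], [T → . F], [Y → b b . T] }  — shift
  I6: { [F → . ; a Y], [F → ; . a Y], [T → . ; T], [T → . F], [T → ; . T] }  — shift
  I7: { [T → F .] }  — reduce
  I8: { [Y → b b T .] }  — reduce
  I9: { [T → ; T .] }  — reduce
  I10: { [F → ; a . Y], [Y → . b b T], [Y → . x b] }  — shift
  I11: { [F → ; a Y .] }  — reduce

No state contains both a complete item and a shift item.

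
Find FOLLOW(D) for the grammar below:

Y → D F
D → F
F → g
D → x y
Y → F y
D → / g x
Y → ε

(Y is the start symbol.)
{ 'g' }

In Y → D F: D is followed by F, add FIRST(F) \ {ε} = { 'g' }

Taking the union: FOLLOW(D) = { 'g' }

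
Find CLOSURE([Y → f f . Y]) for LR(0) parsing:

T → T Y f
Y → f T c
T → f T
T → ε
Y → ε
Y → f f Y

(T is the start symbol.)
To compute CLOSURE, for each item [A → α.Bβ] where B is a non-terminal, add [B → .γ] for all productions B → γ; repeat for the newly added items until nothing changes.

Start with: [Y → f f . Y]
  [Y → f f . Y] has the dot before Y: add [Y → . f T c], [Y → .], [Y → . f f Y]
No further items can be added.

CLOSURE = { [Y → . f T c], [Y → . f f Y], [Y → .], [Y → f f . Y] }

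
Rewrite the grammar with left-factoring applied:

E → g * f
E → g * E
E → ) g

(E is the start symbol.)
E → g * E'
E' → f
E' → E
E → ) g

Left-factoring transforms A → αβ₁ | αβ₂ into A → αA' and A' → β₁ | β₂
(α is the longest common prefix among the alternatives). Repeat until
no nonterminal has two alternatives with a common prefix.

Round 1: E has alternatives sharing prefix 'g *'. Introduce E': E → g * E'
  Add: E' → f
  Add: E' → E

No remaining common prefixes — done.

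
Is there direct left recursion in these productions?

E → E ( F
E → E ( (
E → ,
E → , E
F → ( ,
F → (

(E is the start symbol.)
Direct left recursion occurs when N → N α for some non-terminal N (the right-hand side begins with the left-hand side itself).

E → E ( F: LEFT RECURSIVE (starts with E)
E → E ( (: LEFT RECURSIVE (starts with E)
E → ,: starts with ','
E → , E: starts with ','
F → ( ,: starts with '('
F → (: starts with '('

The grammar has direct left recursion on: E.

Answer: Yes, E is left-recursive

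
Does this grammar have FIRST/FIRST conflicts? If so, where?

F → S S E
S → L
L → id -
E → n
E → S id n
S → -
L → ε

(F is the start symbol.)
No FIRST/FIRST conflicts.

A FIRST/FIRST conflict occurs when two productions N → α and N → β for the same non-terminal have FIRST(α) ∩ FIRST(β) ≠ ∅ (with ε ∈ FIRST of a nullable right-hand side, so two nullable alternatives also conflict).

FIRST sets of the non-terminals at (or reachable through a nullable prefix from) the front of some alternative:
  FIRST(L) = { 'id', ε }
  FIRST(S) = { '-', 'id', ε }

Productions for S:
  S → L: FIRST = { 'id', ε }
  S → -: FIRST = { '-' }
Productions for L:
  L → id -: FIRST = { 'id' }
  L → ε: FIRST = { ε }
Productions for E:
  E → n: FIRST = { 'n' }
  E → S id n: FIRST = { '-', 'id' }
F has only one production, so no FIRST/FIRST conflict is possible there.

All alternatives of each non-terminal have pairwise disjoint FIRST sets.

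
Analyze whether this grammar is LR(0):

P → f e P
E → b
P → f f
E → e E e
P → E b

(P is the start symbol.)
A grammar is LR(0) if no state in the canonical LR(0) collection has:
  - both a shift item (dot before a terminal) and a complete item (shift-reduce conflict), or
  - two or more complete items (reduce-reduce conflict; the accept item [P' → P .] counts as a complete item here).

Augment with P' → P and build the canonical LR(0) collection (I0 = CLOSURE({[P' → . P]}), then GOTO on every symbol after a dot until no new states appear). It has 12 states:
  I0: { [E → . b], [E → . e E e], [P → . E b], [P → . f e P], [P → . f f], [P' → . P] }  — shift
  I1: { [P → E . b] }  — shift
  I2: { [P' → P .] }  — accept
  I3: { [E → b .] }  — reduce
  I4: { [E → . b], [E → . e E e], [E → e . E e] }  — shift
  I5: { [P → f . e P], [P → f . f] }  — shift
  I6: { [E → . b], [E → . e E e], [P → . E b], [P → . f e P], [P → . f f], [P → f e . P] }  — shift
  I7: { [P → f f .] }  — reduce
  I8: { [P → f e P .] }  — reduce
  I9: { [E → e E . e] }  — shift
  I10: { [E → e E e .] }  — reduce
  I11: { [P → E b .] }  — reduce

Every state is either a pure shift/goto state or contains exactly one complete item and nothing to shift — no conflicts. The grammar is LR(0).

Answer: Yes, the grammar is LR(0)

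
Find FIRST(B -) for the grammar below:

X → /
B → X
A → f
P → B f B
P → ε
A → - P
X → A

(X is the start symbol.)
{ '-', '/', 'f' }

FIRST sets of the non-terminals involved (from the grammar, by fixed-point iteration):
  FIRST(B) = { '-', '/', 'f' }

To compute FIRST(B -), process the symbols left to right:
Symbol B is a non-terminal. Add FIRST(B) \ {ε} = { '-', '/', 'f' }
B is not nullable (ε ∉ FIRST(B)), so stop here.
FIRST(B -) = { '-', '/', 'f' }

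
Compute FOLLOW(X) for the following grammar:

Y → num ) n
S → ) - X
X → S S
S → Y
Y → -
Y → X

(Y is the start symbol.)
To compute FOLLOW(X), find every occurrence of X on a right-hand side N → α X β: add FIRST(β) \ {ε}, and if β is empty or nullable also add FOLLOW(N). Iterate to a fixed point.

In S → ) - X: X is at the end, add FOLLOW(S)
In Y → X: X is at the end, add FOLLOW(Y)

The FOLLOW sets referred to above (computed the same way, to a fixed point):
  FOLLOW(S) = { $, ')', '-', 'num' }
  FOLLOW(Y) = { $, ')', '-', 'num' }

Taking the union: FOLLOW(X) = { $, ')', '-', 'num' }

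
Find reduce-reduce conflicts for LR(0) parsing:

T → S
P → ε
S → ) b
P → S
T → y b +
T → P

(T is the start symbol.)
Augment with T' → T and build the canonical LR(0) collection (I0 = CLOSURE({[T' → . T]}), then GOTO on every symbol after a dot until no new states appear). It has 9 states:
  I0: { [P → . S], [P → .], [S → . ) b], [T → . P], [T → . S], [T → . y b +], [T' → . T] }  — shift, reduce
  I1: { [S → ) . b] }  — shift
  I2: { [T → P .] }  — reduce
  I3: { [P → S .], [T → S .] }  — 2 reduces
  I4: { [T' → T .] }  — accept
  I5: { [T → y . b +] }  — shift
  I6: { [T → y b . +] }  — shift
  I7: { [T → y b + .] }  — reduce
  I8: { [S → ) b .] }  — reduce

I3 contains complete items [P → S .], [T → S .] — reduce-reduce conflict.

Answer: Yes — I3: [P → S .] vs [T → S .]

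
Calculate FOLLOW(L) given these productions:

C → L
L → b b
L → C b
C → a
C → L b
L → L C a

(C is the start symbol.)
{ $, 'a', 'b' }

To compute FOLLOW(L), find every occurrence of L on a right-hand side N → α L β: add FIRST(β) \ {ε}, and if β is empty or nullable also add FOLLOW(N). Iterate to a fixed point.

In C → L: L is at the end, add FOLLOW(C)
In C → L b: L is followed by b, add FIRST(b) \ {ε} = { 'b' }
In L → L C a: L is followed by C a, add FIRST(C a) \ {ε} = { 'a', 'b' }

The FOLLOW sets referred to above (computed the same way, to a fixed point):
  FOLLOW(C) = { $, 'a', 'b' }

Taking the union: FOLLOW(L) = { $, 'a', 'b' }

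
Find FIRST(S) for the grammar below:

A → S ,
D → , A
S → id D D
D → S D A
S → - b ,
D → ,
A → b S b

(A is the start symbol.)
To compute FIRST(S), examine every production with S on the left-hand side, reading each right-hand side left to right until a non-nullable symbol is reached.

From S → id D D:
  - id is a terminal: add 'id' and stop
From S → - b ,:
  - '-' is a terminal: add '-' and stop

Collecting: FIRST(S) = { '-', 'id' }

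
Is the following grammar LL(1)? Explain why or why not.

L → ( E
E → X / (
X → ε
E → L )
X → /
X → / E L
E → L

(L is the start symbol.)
Relevant sets:
  FIRST(X) = { '/', ε }
  FIRST(L) = { '(' }
  FOLLOW(X) = { '/' }

For E:
  PREDICT(E → X '/' '(') = { '/' }
  PREDICT(E → L ')') = { '(' }
  PREDICT(E → L) = { '(' }
For X:
  PREDICT(X → ε) = { '/' }
  PREDICT(X → '/') = { '/' }
  PREDICT(X → '/' E L) = { '/' }
L has a single production, so nothing to check there.

Conflict found: Predict set conflict for E: { '(' }
The grammar is NOT LL(1).

Answer: No. Predict set conflict for E: { '(' }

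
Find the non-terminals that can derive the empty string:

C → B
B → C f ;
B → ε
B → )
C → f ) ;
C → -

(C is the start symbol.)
A non-terminal is nullable if it can derive ε (the empty string): either it has an ε-production, or it has a production whose right-hand side consists entirely of nullable non-terminals.

ε-productions: B → ε
So B is immediately nullable.
C → B: every symbol on the right is nullable, so C is nullable too.
Every non-terminal is now nullable.
Nullable = { 'B', 'C' }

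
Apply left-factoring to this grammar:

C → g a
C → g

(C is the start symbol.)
C → g C'
C' → a
C' → ε

Left-factoring transforms A → αβ₁ | αβ₂ into A → αA' and A' → β₁ | β₂
(α is the longest common prefix among the alternatives). Repeat until
no nonterminal has two alternatives with a common prefix.

Round 1: C has alternatives sharing prefix 'g'. Introduce C': C → g C'
  Add: C' → a
  Add: C' → ε

No remaining common prefixes — done.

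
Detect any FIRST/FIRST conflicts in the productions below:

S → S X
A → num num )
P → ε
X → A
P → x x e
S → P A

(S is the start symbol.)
FIRST sets of the non-terminals at (or reachable through a nullable prefix from) the front of some alternative:
  FIRST(S) = { 'num', 'x' }
  FIRST(P) = { 'x', ε }
  FIRST(A) = { 'num' }

Productions for S:
  S → S X: FIRST = { 'num', 'x' }
  S → P A: FIRST = { 'num', 'x' }
Productions for P:
  P → ε: FIRST = { ε }
  P → x x e: FIRST = { 'x' }
A, X have only one production, so no FIRST/FIRST conflict is possible there.

Conflict for S: S → S X and S → P A
  Overlap: { 'num', 'x' }

Answer: Yes. S → S X / S → P A on { 'num', 'x' }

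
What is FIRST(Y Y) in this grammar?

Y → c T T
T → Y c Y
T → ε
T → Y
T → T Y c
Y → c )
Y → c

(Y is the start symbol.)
FIRST sets of the non-terminals involved (from the grammar, by fixed-point iteration):
  FIRST(Y) = { 'c' }

To compute FIRST(Y Y), process the symbols left to right:
Symbol Y is a non-terminal. Add FIRST(Y) \ {ε} = { 'c' }
Y is not nullable (ε ∉ FIRST(Y)), so stop here.
FIRST(Y Y) = { 'c' }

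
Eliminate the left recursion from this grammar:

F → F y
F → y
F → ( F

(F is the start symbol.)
F → y F'
F → ( F F'
F' → y F'
F' → ε

F is directly left-recursive. The standard transformation for
  A → A α₁ | ... | A α_m | β₁ | ... | β_n
is
  A  → β₁ A' | ... | β_n A'
  A' → α₁ A' | ... | α_m A' | ε

F → y becomes F → y F'
F → ( F becomes F → ( F F'
F → F y becomes F' → y F'
Add F' → ε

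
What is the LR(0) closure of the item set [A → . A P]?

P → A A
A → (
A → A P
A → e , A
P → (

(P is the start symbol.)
{ [A → . (], [A → . A P], [A → . e , A] }

To compute CLOSURE, for each item [A → α.Bβ] where B is a non-terminal, add [B → .γ] for all productions B → γ; repeat for the newly added items until nothing changes.

Start with: [A → . A P]
  [A → . A P] has the dot before A: add [A → . (], [A → . e , A]
No further items can be added.

CLOSURE = { [A → . (], [A → . A P], [A → . e , A] }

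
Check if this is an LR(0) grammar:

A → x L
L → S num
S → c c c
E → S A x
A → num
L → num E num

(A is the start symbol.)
Augment with A' → A and build the canonical LR(0) collection (I0 = CLOSURE({[A' → . A]}), then GOTO on every symbol after a dot until no new states appear). It has 16 states:
  I0: { [A → . num], [A → . x L], [A' → . A] }  — shift
  I1: { [A' → A .] }  — accept
  I2: { [A → num .] }  — reduce
  I3: { [A → x . L], [L → . S num], [L → . num E num], [S → . c c c] }  — shift
  I4: { [A → x L .] }  — reduce
  I5: { [L → S . num] }  — shift
  I6: { [S → c . c c] }  — shift
  I7: { [E → . S A x], [L → num . E num], [S → . c c c] }  — shift
  I8: { [L → num E . num] }  — shift
  I9: { [A → . num], [A → . x L], [E → S . A x] }  — shift
  I10: { [E → S A . x] }  — shift
  I11: { [E → S A x .] }  — reduce
  I12: { [L → num E num .] }  — reduce
  I13: { [S → c c . c] }  — shift
  I14: { [S → c c c .] }  — reduce
  I15: { [L → S num .] }  — reduce

Every state is either a pure shift/goto state or contains exactly one complete item and nothing to shift — no conflicts. The grammar is LR(0).

Answer: Yes, the grammar is LR(0)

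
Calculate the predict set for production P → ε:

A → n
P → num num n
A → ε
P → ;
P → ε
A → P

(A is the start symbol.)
{ $ }

PREDICT(P → ε) = (FIRST(RHS) \ {ε}) ∪ (FOLLOW(P) if ε ∈ FIRST(RHS), i.e. RHS ⇒* ε)
The right-hand side is ε (FIRST(ε) = { ε }), so the predict set is FOLLOW(P) = { $ }
PREDICT(P → ε) = { $ }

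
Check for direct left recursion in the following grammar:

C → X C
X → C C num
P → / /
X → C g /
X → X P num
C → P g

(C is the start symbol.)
Yes, X is left-recursive

C → X C: starts with X
X → C C num: starts with C
P → / /: starts with '/'
X → C g /: starts with C
X → X P num: LEFT RECURSIVE (starts with X)
C → P g: starts with P

The grammar has direct left recursion on: X.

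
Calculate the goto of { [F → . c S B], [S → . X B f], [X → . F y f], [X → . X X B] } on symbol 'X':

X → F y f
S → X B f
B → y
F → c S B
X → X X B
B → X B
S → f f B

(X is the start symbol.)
{ [B → . X B], [B → . y], [F → . c S B], [S → X . B f], [X → . F y f], [X → . X X B], [X → X . X B] }

GOTO(I, 'X') = CLOSURE({ [A → αX.β] : [A → α.Xβ] ∈ I, X = 'X' })

Items with dot before 'X', with the dot advanced:
  [S → . X B f] → [S → X . B f]
  [X → . X X B] → [X → X . X B]
Closure of the advanced items:
  [S → X . B f] has the dot before B: add [B → . y], [B → . X B]
  [X → X . X B] has the dot before X: add [X → . F y f], [X → . X X B]
  [X → . F y f] has the dot before F: add [F → . c S B]

GOTO = { [B → . X B], [B → . y], [F → . c S B], [S → X . B f], [X → . F y f], [X → . X X B], [X → X . X B] }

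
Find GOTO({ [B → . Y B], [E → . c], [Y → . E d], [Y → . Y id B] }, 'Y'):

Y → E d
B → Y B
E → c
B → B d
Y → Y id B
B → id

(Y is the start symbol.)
GOTO(I, 'Y') = CLOSURE({ [A → αX.β] : [A → α.Xβ] ∈ I, X = 'Y' })

Items with dot before 'Y', with the dot advanced:
  [B → . Y B] → [B → Y . B]
  [Y → . Y id B] → [Y → Y . id B]
Closure of the advanced items:
  [B → Y . B] has the dot before B: add [B → . Y B], [B → . B d], [B → . id]
  [B → . Y B] has the dot before Y: add [Y → . E d], [Y → . Y id B]
  [Y → . E d] has the dot before E: add [E → . c]

GOTO = { [B → . B d], [B → . Y B], [B → . id], [B → Y . B], [E → . c], [Y → . E d], [Y → . Y id B], [Y → Y . id B] }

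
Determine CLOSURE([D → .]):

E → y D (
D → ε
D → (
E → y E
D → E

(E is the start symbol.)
Start with: [D → .]
The dot is at the end, so nothing is added.

CLOSURE = { [D → .] }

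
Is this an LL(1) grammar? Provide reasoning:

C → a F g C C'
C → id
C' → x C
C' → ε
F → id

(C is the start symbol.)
A grammar is LL(1) if for each non-terminal N with multiple productions, the predict sets of those productions are pairwise disjoint, where PREDICT(N → α) = (FIRST(α) \ {ε}) ∪ (FOLLOW(N) if α ⇒* ε).

Relevant sets:
  FOLLOW(C') = { $, 'x' }

For C:
  PREDICT(C → a F g C C') = { 'a' }
  PREDICT(C → id) = { 'id' }
For C':
  PREDICT(C' → x C) = { 'x' }
  PREDICT(C' → ε) = { $, 'x' }
F has a single production, so nothing to check there.

Conflict found: Predict set conflict for C': { 'x' }
The grammar is NOT LL(1).

Answer: No. Predict set conflict for C': { 'x' }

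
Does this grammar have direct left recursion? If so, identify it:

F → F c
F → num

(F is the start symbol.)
Yes, F is left-recursive

F → F c: LEFT RECURSIVE (starts with F)
F → num: starts with num

The grammar has direct left recursion on: F.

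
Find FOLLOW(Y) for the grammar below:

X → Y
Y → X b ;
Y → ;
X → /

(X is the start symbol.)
{ $, 'b' }

In X → Y: Y is at the end, add FOLLOW(X)

The FOLLOW sets referred to above (computed the same way, to a fixed point):
  FOLLOW(X) = { $, 'b' }

Taking the union: FOLLOW(Y) = { $, 'b' }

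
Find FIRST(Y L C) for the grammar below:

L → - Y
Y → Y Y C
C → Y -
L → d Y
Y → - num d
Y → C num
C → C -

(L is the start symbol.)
{ '-' }

FIRST sets of the non-terminals involved (from the grammar, by fixed-point iteration):
  FIRST(Y) = { '-' }

To compute FIRST(Y L C), process the symbols left to right:
Symbol Y is a non-terminal. Add FIRST(Y) \ {ε} = { '-' }
Y is not nullable (ε ∉ FIRST(Y)), so stop here.
FIRST(Y L C) = { '-' }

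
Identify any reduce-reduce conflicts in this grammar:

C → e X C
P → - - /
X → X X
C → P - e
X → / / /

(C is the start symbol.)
No reduce-reduce conflicts

A reduce-reduce conflict occurs when an LR(0) state has two complete items [A → α .] and [B → β .] — both call for a reduction, and with no lookahead the parser cannot choose between them.

Augment with C' → C and build the canonical LR(0) collection (I0 = CLOSURE({[C' → . C]}), then GOTO on every symbol after a dot until no new states appear). It has 15 states:
  I0: { [C → . P - e], [C → . e X C], [C' → . C], [P → . - - /] }  — shift
  I1: { [P → - . - /] }  — shift
  I2: { [C' → C .] }  — accept
  I3: { [C → P . - e] }  — shift
  I4: { [C → e . X C], [X → . / / /], [X → . X X] }  — shift
  I5: { [X → / . / /] }  — shift
  I6: { [C → . P - e], [C → . e X C], [C → e X . C], [P → . - - /], [X → . / / /], [X → . X X], [X → X . X] }  — shift
  I7: { [C → e X C .] }  — reduce
  I8: { [X → . / / /], [X → . X X], [X → X . X], [X → X X .] }  — shift, reduce
  I9: { [X → / / . /] }  — shift
  I10: { [X → / / / .] }  — reduce
  I11: { [C → P - . e] }  — shift
  I12: { [C → P - e .] }  — reduce
  I13: { [P → - - . /] }  — shift
  I14: { [P → - - / .] }  — reduce

No state contains more than one complete item.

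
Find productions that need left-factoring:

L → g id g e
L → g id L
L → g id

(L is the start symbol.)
Left-factoring is needed when two productions for the same non-terminal
share a common prefix on the right-hand side.

Productions for L:
  L → g id g e
  L → g id L
  L → g id

Found common prefix 'g id' in productions for L

Answer: Yes, L has productions with common prefix 'g id'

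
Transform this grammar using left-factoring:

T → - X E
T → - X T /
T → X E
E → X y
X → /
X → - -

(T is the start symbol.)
Left-factoring transforms A → αβ₁ | αβ₂ into A → αA' and A' → β₁ | β₂
(α is the longest common prefix among the alternatives). Repeat until
no nonterminal has two alternatives with a common prefix.

Round 1: T has alternatives sharing prefix '- X'. Introduce T': T → - X T'
  Add: T' → E
  Add: T' → T /

No remaining common prefixes — done.

Resulting grammar:
T → - X T'
T' → E
T' → T /
T → X E
E → X y
X → /
X → - -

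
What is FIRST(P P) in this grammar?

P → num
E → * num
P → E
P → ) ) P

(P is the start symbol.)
{ ')', '*', 'num' }

FIRST sets of the non-terminals involved (from the grammar, by fixed-point iteration):
  FIRST(P) = { ')', '*', 'num' }

To compute FIRST(P P), process the symbols left to right:
Symbol P is a non-terminal. Add FIRST(P) \ {ε} = { ')', '*', 'num' }
P is not nullable (ε ∉ FIRST(P)), so stop here.
FIRST(P P) = { ')', '*', 'num' }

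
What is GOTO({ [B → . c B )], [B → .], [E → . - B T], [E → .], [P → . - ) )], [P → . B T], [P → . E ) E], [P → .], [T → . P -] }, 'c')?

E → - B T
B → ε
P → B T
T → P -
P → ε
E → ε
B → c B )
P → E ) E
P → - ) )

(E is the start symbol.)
{ [B → . c B )], [B → .], [B → c . B )] }

GOTO(I, 'c') = CLOSURE({ [A → αX.β] : [A → α.Xβ] ∈ I, X = 'c' })

Items with dot before 'c', with the dot advanced:
  [B → . c B )] → [B → c . B )]
Closure of the advanced items:
  [B → c . B )] has the dot before B: add [B → .], [B → . c B )]

GOTO = { [B → . c B )], [B → .], [B → c . B )] }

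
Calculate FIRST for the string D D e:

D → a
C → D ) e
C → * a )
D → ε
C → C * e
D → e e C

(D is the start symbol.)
{ 'a', 'e' }

FIRST sets of the non-terminals involved (from the grammar, by fixed-point iteration):
  FIRST(D) = { 'a', 'e', ε }

To compute FIRST(D D e), process the symbols left to right:
Symbol D is a non-terminal. Add FIRST(D) \ {ε} = { 'a', 'e' }
D is nullable (ε ∈ FIRST(D)), continue to the next symbol.
Symbol D is a non-terminal. Add FIRST(D) \ {ε} = { 'a', 'e' }
D is nullable (ε ∈ FIRST(D)), continue to the next symbol.
Symbol e is a terminal. Add 'e' and stop.
FIRST(D D e) = { 'a', 'e' }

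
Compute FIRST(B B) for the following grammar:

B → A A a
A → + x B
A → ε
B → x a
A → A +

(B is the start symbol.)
FIRST sets of the non-terminals involved (from the grammar, by fixed-point iteration):
  FIRST(B) = { '+', 'a', 'x' }

To compute FIRST(B B), process the symbols left to right:
Symbol B is a non-terminal. Add FIRST(B) \ {ε} = { '+', 'a', 'x' }
B is not nullable (ε ∉ FIRST(B)), so stop here.
FIRST(B B) = { '+', 'a', 'x' }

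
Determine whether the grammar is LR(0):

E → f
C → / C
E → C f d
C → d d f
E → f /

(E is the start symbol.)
No. Shift-reduce conflict between [E → f .] and [E → f . /]

Augment with E' → E and build the canonical LR(0) collection (I0 = CLOSURE({[E' → . E]}), then GOTO on every symbol after a dot until no new states appear). It has 12 states:
  I0: { [C → . / C], [C → . d d f], [E → . C f d], [E → . f /], [E → . f], [E' → . E] }  — shift
  I1: { [C → . / C], [C → . d d f], [C → / . C] }  — shift
  I2: { [E → C . f d] }  — shift
  I3: { [E' → E .] }  — accept
  I4: { [C → d . d f] }  — shift
  I5: { [E → f . /], [E → f .] }  — shift, reduce
  I6: { [E → f / .] }  — reduce
  I7: { [C → d d . f] }  — shift
  I8: { [C → d d f .] }  — reduce
  I9: { [E → C f . d] }  — shift
  I10: { [E → C f d .] }  — reduce
  I11: { [C → / C .] }  — reduce

Conflict in state I5:
  Shift-reduce conflict between [E → f .] and [E → f . /]
So the grammar is NOT LR(0).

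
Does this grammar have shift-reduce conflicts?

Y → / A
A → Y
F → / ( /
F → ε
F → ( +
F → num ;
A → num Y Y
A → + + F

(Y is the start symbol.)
Augment with Y' → Y and build the canonical LR(0) collection (I0 = CLOSURE({[Y' → . Y]}), then GOTO on every symbol after a dot until no new states appear). It has 18 states:
  I0: { [Y → . / A], [Y' → . Y] }  — shift
  I1: { [A → . + + F], [A → . Y], [A → . num Y Y], [Y → . / A], [Y → / . A] }  — shift
  I2: { [Y' → Y .] }  — accept
  I3: { [A → + . + F] }  — shift
  I4: { [Y → / A .] }  — reduce
  I5: { [A → Y .] }  — reduce
  I6: { [A → num . Y Y], [Y → . / A] }  — shift
  I7: { [A → num Y . Y], [Y → . / A] }  — shift
  I8: { [A → num Y Y .] }  — reduce
  I9: { [A → + + . F], [F → . ( +], [F → . / ( /], [F → . num ;], [F → .] }  — shift, reduce
  I10: { [F → ( . +] }  — shift
  I11: { [F → / . ( /] }  — shift
  I12: { [A → + + F .] }  — reduce
  I13: { [F → num . ;] }  — shift
  I14: { [F → num ; .] }  — reduce
  I15: { [F → / ( . /] }  — shift
  I16: { [F → / ( / .] }  — reduce
  I17: { [F → ( + .] }  — reduce

I9 contains reduce item [F → .] and shift items [F → . ( +], [F → . / ( /], [F → . num ;] — shift-reduce conflict.

Answer: Yes — I9: [F → .] vs [F → . ( +]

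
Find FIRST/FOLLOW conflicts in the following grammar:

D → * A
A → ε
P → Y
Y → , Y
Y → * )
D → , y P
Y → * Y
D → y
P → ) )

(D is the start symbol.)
No FIRST/FOLLOW conflicts.

A FIRST/FOLLOW conflict occurs when a non-terminal N has a nullable alternative N → β (β ⇒* ε) and another alternative N → α with FIRST(α) ∩ FOLLOW(N) ≠ ∅: on such a lookahead the parser cannot decide between expanding α and letting N vanish via β.

Nullable non-terminals: A.
A has a nullable alternative but only one production, so nothing to check.

D, P, Y have no nullable alternative, so no FIRST/FOLLOW check is needed there.

No FIRST/FOLLOW conflicts found.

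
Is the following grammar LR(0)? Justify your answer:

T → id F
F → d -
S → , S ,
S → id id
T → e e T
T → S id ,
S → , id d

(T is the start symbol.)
Yes, the grammar is LR(0)

A grammar is LR(0) if no state in the canonical LR(0) collection has:
  - both a shift item (dot before a terminal) and a complete item (shift-reduce conflict), or
  - two or more complete items (reduce-reduce conflict; the accept item [T' → T .] counts as a complete item here).

Augment with T' → T and build the canonical LR(0) collection (I0 = CLOSURE({[T' → . T]}), then GOTO on every symbol after a dot until no new states appear). It has 18 states:
  I0: { [S → . , S ,], [S → . , id d], [S → . id id], [T → . S id ,], [T → . e e T], [T → . id F], [T' → . T] }  — shift
  I1: { [S → , . S ,], [S → , . id d], [S → . , S ,], [S → . , id d], [S → . id id] }  — shift
  I2: { [T → S . id ,] }  — shift
  I3: { [T' → T .] }  — accept
  I4: { [T → e . e T] }  — shift
  I5: { [F → . d -], [S → id . id], [T → id . F] }  — shift
  I6: { [T → id F .] }  — reduce
  I7: { [F → d . -] }  — shift
  I8: { [S → id id .] }  — reduce
  I9: { [F → d - .] }  — reduce
  I10: { [S → . , S ,], [S → . , id d], [S → . id id], [T → . S id ,], [T → . e e T], [T → . id F], [T → e e . T] }  — shift
  I11: { [T → e e T .] }  — reduce
  I12: { [T → S id . ,] }  — shift
  I13: { [T → S id , .] }  — reduce
  I14: { [S → , S . ,] }  — shift
  I15: { [S → , id . d], [S → id . id] }  — shift
  I16: { [S → , id d .] }  — reduce
  I17: { [S → , S , .] }  — reduce

Every state is either a pure shift/goto state or contains exactly one complete item and nothing to shift — no conflicts. The grammar is LR(0).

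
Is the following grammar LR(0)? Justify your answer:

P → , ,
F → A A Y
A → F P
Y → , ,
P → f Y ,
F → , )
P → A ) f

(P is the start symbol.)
Augment with P' → P and build the canonical LR(0) collection (I0 = CLOSURE({[P' → . P]}), then GOTO on every symbol after a dot until no new states appear). It has 19 states:
  I0: { [A → . F P], [F → . , )], [F → . A A Y], [P → . , ,], [P → . A ) f], [P → . f Y ,], [P' → . P] }  — shift
  I1: { [F → , . )], [P → , . ,] }  — shift
  I2: { [A → . F P], [F → . , )], [F → . A A Y], [F → A . A Y], [P → A . ) f] }  — shift
  I3: { [A → . F P], [A → F . P], [F → . , )], [F → . A A Y], [P → . , ,], [P → . A ) f], [P → . f Y ,] }  — shift
  I4: { [P' → P .] }  — accept
  I5: { [P → f . Y ,], [Y → . , ,] }  — shift
  I6: { [Y → , . ,] }  — shift
  I7: { [P → f Y . ,] }  — shift
  I8: { [P → f Y , .] }  — reduce
  I9: { [Y → , , .] }  — reduce
  I10: { [A → F P .] }  — reduce
  I11: { [P → A ) . f] }  — shift
  I12: { [F → , . )] }  — shift
  I13: { [A → . F P], [F → . , )], [F → . A A Y], [F → A . A Y], [F → A A . Y], [Y → . , ,] }  — shift
  I14: { [F → , . )], [Y → , . ,] }  — shift
  I15: { [F → A A Y .] }  — reduce
  I16: { [F → , ) .] }  — reduce
  I17: { [P → A ) f .] }  — reduce
  I18: { [P → , , .] }  — reduce

Every state is either a pure shift/goto state or contains exactly one complete item and nothing to shift — no conflicts. The grammar is LR(0).

Answer: Yes, the grammar is LR(0)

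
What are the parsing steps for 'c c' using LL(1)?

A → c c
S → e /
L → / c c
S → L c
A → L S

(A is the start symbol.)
Stack is shown with the top on the left.

Stack  Input  Action
--------------------
A $    c c $  output A → c c
c c $  c c $  match 'c'
c $    c $    match 'c'
$      $      accept

The string is accepted.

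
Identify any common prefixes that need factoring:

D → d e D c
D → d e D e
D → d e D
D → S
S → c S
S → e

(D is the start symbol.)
Yes, D has productions with common prefix 'd e D'

Left-factoring is needed when two productions for the same non-terminal
share a common prefix on the right-hand side.

Productions for D:
  D → d e D c
  D → d e D e
  D → d e D
  D → S
Productions for S:
  S → c S
  S → e

Found common prefix 'd e D' in productions for D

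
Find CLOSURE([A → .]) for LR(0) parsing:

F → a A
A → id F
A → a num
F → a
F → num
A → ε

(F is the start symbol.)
{ [A → .] }

Start with: [A → .]
The dot is at the end, so nothing is added.

CLOSURE = { [A → .] }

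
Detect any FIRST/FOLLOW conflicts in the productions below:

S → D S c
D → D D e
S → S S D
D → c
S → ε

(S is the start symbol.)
Nullable non-terminals: S.
FIRST sets used below: FIRST(D) = { 'c' }, FIRST(S) = { 'c', ε }

S: nullable alternative(s) S → ε; FOLLOW(S) = { $, 'c' }
  S → D S c: FIRST \ {ε} = { 'c' } — overlaps FOLLOW(S) on { 'c' }: CONFLICT
  S → S S D: FIRST \ {ε} = { 'c' } — overlaps FOLLOW(S) on { 'c' }: CONFLICT
  S → ε: FIRST \ {ε} = { } — this is the only nullable alternative, skip

D has no nullable alternative, so no FIRST/FOLLOW check is needed there.

So the grammar has 2 FIRST/FOLLOW conflicts (marked CONFLICT above).

Answer: Yes. S → D S c with FOLLOW(S) on { 'c' }; S → S S D with FOLLOW(S) on { 'c' }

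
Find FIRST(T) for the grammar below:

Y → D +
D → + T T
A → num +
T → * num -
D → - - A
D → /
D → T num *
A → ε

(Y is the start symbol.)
{ '*' }

From T → * num -:
  - '*' is a terminal: add '*' and stop

Collecting: FIRST(T) = { '*' }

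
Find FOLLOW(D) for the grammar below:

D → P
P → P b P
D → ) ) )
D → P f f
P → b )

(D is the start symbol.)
{ $ }

To compute FOLLOW(D), find every occurrence of D on a right-hand side N → α D β: add FIRST(β) \ {ε}, and if β is empty or nullable also add FOLLOW(N). Iterate to a fixed point.

D is the start symbol, so $ ∈ FOLLOW(D).
D does not occur on any right-hand side.

Taking the union: FOLLOW(D) = { $ }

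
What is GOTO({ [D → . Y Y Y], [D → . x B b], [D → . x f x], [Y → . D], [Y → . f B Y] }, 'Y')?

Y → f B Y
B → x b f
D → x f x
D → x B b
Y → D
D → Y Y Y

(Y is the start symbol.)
GOTO(I, 'Y') = CLOSURE({ [A → αX.β] : [A → α.Xβ] ∈ I, X = 'Y' })

Items with dot before 'Y', with the dot advanced:
  [D → . Y Y Y] → [D → Y . Y Y]
Closure of the advanced items:
  [D → Y . Y Y] has the dot before Y: add [Y → . f B Y], [Y → . D]
  [Y → . D] has the dot before D: add [D → . x f x], [D → . x B b], [D → . Y Y Y]

GOTO = { [D → . Y Y Y], [D → . x B b], [D → . x f x], [D → Y . Y Y], [Y → . D], [Y → . f B Y] }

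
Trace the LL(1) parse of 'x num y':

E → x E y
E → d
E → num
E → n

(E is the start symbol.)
Stack is shown with the top on the left.

Stack    Input      Action
--------------------------
E $      x num y $  output E → x E y
x E y $  x num y $  match 'x'
E y $    num y $    output E → num
num y $  num y $    match 'num'
y $      y $        match 'y'
$        $          accept

The string is accepted.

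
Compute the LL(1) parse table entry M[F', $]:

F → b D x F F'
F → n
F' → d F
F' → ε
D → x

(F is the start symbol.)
To find M[F', $], we find productions for F' where $ is in the predict set (PREDICT(N → α) = (FIRST(α) \ {ε}) ∪ (FOLLOW(N) if α ⇒* ε)).

Relevant sets:
  FOLLOW(F') = { $, 'd' }

F' → d F: PREDICT = { 'd' }
F' → ε: PREDICT = { $, 'd' }
  $ is in predict set, so this production goes in M[F', $]

M[F', $] = F' → ε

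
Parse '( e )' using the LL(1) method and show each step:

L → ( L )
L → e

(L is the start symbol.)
Stack is shown with the top on the left.

Stack    Input    Action
------------------------
L $      ( e ) $  output L → ( L )
( L ) $  ( e ) $  match '('
L ) $    e ) $    output L → e
e ) $    e ) $    match 'e'
) $      ) $      match ')'
$        $        accept

The string is accepted.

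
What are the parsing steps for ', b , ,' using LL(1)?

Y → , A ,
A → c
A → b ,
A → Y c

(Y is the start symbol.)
LL(1) parsing maintains a stack (initially the start symbol over $) and the input. At each step: if the stack top is a terminal, match it against the current input token; if it is a non-terminal N, replace it with the RHS of M[N, lookahead] (the unique production whose predict set contains the lookahead).

Stack is shown with the top on the left.

Stack    Input      Action
--------------------------
Y $      , b , , $  output Y → , A ,
, A , $  , b , , $  match ','
A , $    b , , $    output A → b ,
b , , $  b , , $    match 'b'
, , $    , , $      match ','
, $      , $        match ','
$        $          accept

The string is accepted.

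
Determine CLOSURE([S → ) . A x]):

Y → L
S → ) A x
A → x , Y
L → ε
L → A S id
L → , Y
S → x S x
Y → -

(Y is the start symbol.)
To compute CLOSURE, for each item [A → α.Bβ] where B is a non-terminal, add [B → .γ] for all productions B → γ; repeat for the newly added items until nothing changes.

Start with: [S → ) . A x]
  [S → ) . A x] has the dot before A: add [A → . x , Y]
No further items can be added.

CLOSURE = { [A → . x , Y], [S → ) . A x] }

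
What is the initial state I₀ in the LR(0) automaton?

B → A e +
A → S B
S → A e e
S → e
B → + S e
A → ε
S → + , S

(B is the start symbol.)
First, augment the grammar with B' → B
I₀ = CLOSURE({ [B' → . B] }):
  [B' → . B] has the dot before B: add [B → . A e +], [B → . + S e]
  [B → . A e +] has the dot before A: add [A → . S B], [A → .]
  [A → . S B] has the dot before S: add [S → . A e e], [S → . e], [S → . + , S]
No further items can be added.

I₀ = { [A → . S B], [A → .], [B → . + S e], [B → . A e +], [B' → . B], [S → . + , S], [S → . A e e], [S → . e] }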